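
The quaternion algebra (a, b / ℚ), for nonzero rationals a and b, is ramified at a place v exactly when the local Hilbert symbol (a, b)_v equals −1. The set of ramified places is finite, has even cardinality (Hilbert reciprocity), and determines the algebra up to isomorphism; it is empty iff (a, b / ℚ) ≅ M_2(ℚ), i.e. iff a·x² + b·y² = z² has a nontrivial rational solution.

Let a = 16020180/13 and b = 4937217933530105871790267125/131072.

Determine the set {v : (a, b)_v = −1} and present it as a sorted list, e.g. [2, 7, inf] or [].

[5, 11, 13, 19, 29, 31]

Mod squares: a ≡ 642785, b ≡ 80793130. Check v ∈ {∞, 2, 3, 5, 7, 11, 13, 19, 29, 31, 43}.
v=19: a=19^0·(≡2), b=19^1·(≡3) mod 19; (2|19)=-1, (3|19)=-1; (−1)^{0·1·9}·(-1)^1·(-1)^0 = -1.
v=7: a=7^0·(≡6), b=7^4·(≡3) mod 7; (6|7)=-1, (3|7)=-1; (−1)^{0·4·3}·(-1)^4·(-1)^0 = +1.
v=29: a=29^1·(≡20), b=29^3·(≡26) mod 29; (20|29)=+1, (26|29)=-1; (−1)^{1·3·14}·(+1)^3·(-1)^1 = -1.
v=3: a=3^4·(≡2), b=3^6·(≡1) mod 3; (2|3)=-1, (1|3)=+1; (−1)^{4·6·1}·(-1)^6·(+1)^4 = +1.
v=∞: 642785 > 0 and 80793130 > 0  ⇒  (a,b)_∞ = +1.
v=13: a=13^-1·(≡7), b=13^4·(≡2) mod 13; (7|13)=-1, (2|13)=-1; (−1)^{-1·4·6}·(-1)^4·(-1)^-1 = -1.
v=11: a=11^1·(≡1), b=11^3·(≡4) mod 11; (1|11)=+1, (4|11)=+1; (−1)^{1·3·5}·(+1)^3·(+1)^1 = -1.
v=43: a=43^0·(≡11), b=43^1·(≡36) mod 43; (11|43)=+1, (36|43)=+1; (−1)^{0·1·21}·(+1)^1·(+1)^0 = +1.
v=5: a=5^1·(≡2), b=5^3·(≡1) mod 5; (2|5)=-1, (1|5)=+1; (−1)^{1·3·2}·(-1)^3·(+1)^1 = -1.
v=31: a=31^1·(≡27), b=31^3·(≡11) mod 31; (27|31)=-1, (11|31)=-1; (−1)^{1·3·15}·(-1)^3·(-1)^1 = -1.
v=2: v_2(a)=2, v_2(b)=-17; units ≡ 1, 5 (mod 8); ε·ε+αω+βω = 0·0+2·1+-17·0 ≡ 0  ⇒  (a,b)_2 = +1.
(642785, 80793130 / ℚ) ramifies at {5, 11, 13, 19, 29, 31}: a division algebra.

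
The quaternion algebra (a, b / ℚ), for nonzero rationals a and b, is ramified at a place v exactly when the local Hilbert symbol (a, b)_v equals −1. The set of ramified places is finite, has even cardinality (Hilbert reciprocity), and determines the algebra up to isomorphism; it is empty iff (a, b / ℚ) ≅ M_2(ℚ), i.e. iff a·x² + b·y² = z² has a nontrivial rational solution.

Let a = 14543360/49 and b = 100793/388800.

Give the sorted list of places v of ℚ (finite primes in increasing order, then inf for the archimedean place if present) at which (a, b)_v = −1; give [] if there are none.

Mod squares: a ≡ 56810, b ≡ 51. Check v ∈ {∞, 2, 3, 5, 7, 11, 13, 17, 19, 23}.
v=13: a=13^1·(≡7), b=13^0·(≡12) mod 13; (7|13)=-1, (12|13)=+1; (−1)^{1·0·6}·(-1)^0·(+1)^1 = +1.
v=2: v_2(a)=9, v_2(b)=-6; units ≡ 5, 3 (mod 8); ε·ε+αω+βω = 0·1+9·1+-6·1 ≡ 1  ⇒  (a,b)_2 = -1.
v=17: a=17^0·(≡2), b=17^1·(≡3) mod 17; (2|17)=+1, (3|17)=-1; (−1)^{0·1·8}·(+1)^1·(-1)^0 = +1.
v=11: a=11^0·(≡8), b=11^2·(≡6) mod 11; (8|11)=-1, (6|11)=-1; (−1)^{0·2·5}·(-1)^2·(-1)^0 = +1.
v=7: a=7^-2·(≡6), b=7^2·(≡1) mod 7; (6|7)=-1, (1|7)=+1; (−1)^{-2·2·3}·(-1)^2·(+1)^-2 = +1.
v=5: a=5^1·(≡3), b=5^-2·(≡4) mod 5; (3|5)=-1, (4|5)=+1; (−1)^{1·-2·2}·(-1)^-2·(+1)^1 = +1.
v=∞: 56810 > 0 and 51 > 0  ⇒  (a,b)_∞ = +1.
v=23: a=23^1·(≡9), b=23^0·(≡21) mod 23; (9|23)=+1, (21|23)=-1; (−1)^{1·0·11}·(+1)^0·(-1)^1 = -1.
v=19: a=19^1·(≡4), b=19^0·(≡12) mod 19; (4|19)=+1, (12|19)=-1; (−1)^{1·0·9}·(+1)^0·(-1)^1 = -1.
v=3: a=3^0·(≡2), b=3^-5·(≡2) mod 3; (2|3)=-1, (2|3)=-1; (−1)^{0·-5·1}·(-1)^-5·(-1)^0 = -1.
|Ram(56810, 51)| = 4, even; anisotropic at {2, 3, 19, 23}.

[2, 3, 19, 23]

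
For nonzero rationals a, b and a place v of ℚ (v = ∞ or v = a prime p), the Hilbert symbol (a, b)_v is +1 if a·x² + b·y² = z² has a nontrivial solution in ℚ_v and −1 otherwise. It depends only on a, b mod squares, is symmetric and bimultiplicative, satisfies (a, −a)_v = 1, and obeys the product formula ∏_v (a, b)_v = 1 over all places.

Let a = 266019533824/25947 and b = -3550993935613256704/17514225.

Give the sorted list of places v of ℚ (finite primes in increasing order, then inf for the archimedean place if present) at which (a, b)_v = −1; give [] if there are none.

[2, 3, 13, 23]

(a, b) ≡ (22287, -3289) mod (ℚ^×)²; places V = {2, 3, 5, 11, 13, 17, 19, 23, 31, ∞}.
(a,b)_5: α=0, u≡2; β=-2, v≡4 (mod 5); (2|5)=-1, (4|5)=+1; sign (−1)^0·-1^-2·+1^0 = +1.
(a,b)_∞: sgn(22287)=+, sgn(-3289)=−, so +1.
(a,b)_13: α=0, u≡8; β=1, v≡5 (mod 13); (8|13)=-1, (5|13)=-1; sign (−1)^0·-1^1·-1^0 = -1.
(a,b)_23: α=1, u≡13; β=1, v≡18 (mod 23); (13|23)=+1, (18|23)=+1; sign (−1)^1·+1^1·+1^1 = -1.
(a,b)_11: α=2, u≡5; β=3, v≡3 (mod 11); (5|11)=+1, (3|11)=+1; sign (−1)^0·+1^3·+1^2 = +1.
(a,b)_2: α=10, β=10; u≡7, v≡7 (mod 8); ε(u)ε(v)=1·1, αω(v)=10·0, βω(u)=10·0; sum ≡ 1  ⇒  -1.
(a,b)_17: α=3, u≡9; β=6, v≡15 (mod 17); (9|17)=+1, (15|17)=+1; sign (−1)^0·+1^6·+1^3 = +1.
(a,b)_3: α=-3, u≡1; β=-6, v≡2 (mod 3); (1|3)=+1, (2|3)=-1; sign (−1)^0·+1^-6·-1^-3 = -1.
(a,b)_19: α=1, u≡12; β=2, v≡1 (mod 19); (12|19)=-1, (1|19)=+1; sign (−1)^0·-1^2·+1^1 = +1.
(a,b)_31: α=-2, u≡26; β=-2, v≡16 (mod 31); (26|31)=-1, (16|31)=+1; sign (−1)^0·-1^-2·+1^-2 = +1.
Ram(22287, -3289) = {2, 3, 13, 23}; no ℚ_2-point on the conic.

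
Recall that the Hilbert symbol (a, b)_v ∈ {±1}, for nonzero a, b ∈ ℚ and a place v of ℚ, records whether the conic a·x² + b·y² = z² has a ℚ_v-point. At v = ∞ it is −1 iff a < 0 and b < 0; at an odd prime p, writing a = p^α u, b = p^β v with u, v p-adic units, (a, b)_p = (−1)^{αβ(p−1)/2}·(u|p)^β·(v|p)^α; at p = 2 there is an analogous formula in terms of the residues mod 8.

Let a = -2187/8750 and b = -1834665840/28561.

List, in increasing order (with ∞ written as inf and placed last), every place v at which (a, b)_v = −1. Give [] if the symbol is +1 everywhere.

[5, 7, 19, inf]

(a, b) ≡ (-42, -260015) mod (ℚ^×)²; places V = {2, 3, 5, 7, 13, 17, 19, 23, ∞}.
(a,b)_17: α=0, u≡9; β=1, v≡5 (mod 17); (9|17)=+1, (5|17)=-1; sign (−1)^0·+1^1·-1^0 = +1.
(a,b)_19: α=0, u≡15; β=1, v≡15 (mod 19); (15|19)=-1, (15|19)=-1; sign (−1)^0·-1^1·-1^0 = -1.
(a,b)_2: α=-1, β=4; u≡3, v≡1 (mod 8); ε(u)ε(v)=1·0, αω(v)=-1·0, βω(u)=4·1; sum ≡ 0  ⇒  +1.
(a,b)_∞: sgn(-42)=−, sgn(-260015)=−, so -1.
(a,b)_5: α=-4, u≡2; β=1, v≡2 (mod 5); (2|5)=-1, (2|5)=-1; sign (−1)^0·-1^1·-1^-4 = -1.
(a,b)_13: α=0, u≡10; β=-4, v≡6 (mod 13); (10|13)=+1, (6|13)=-1; sign (−1)^0·+1^-4·-1^0 = +1.
(a,b)_23: α=0, u≡9; β=1, v≡11 (mod 23); (9|23)=+1, (11|23)=-1; sign (−1)^0·+1^1·-1^0 = +1.
(a,b)_7: α=-1, u≡1; β=3, v≡2 (mod 7); (1|7)=+1, (2|7)=+1; sign (−1)^1·+1^3·+1^-1 = -1.
(a,b)_3: α=7, u≡1; β=2, v≡1 (mod 3); (1|3)=+1, (1|3)=+1; sign (−1)^0·+1^2·+1^7 = +1.
Ram(-42, -260015) = {5, 7, 19, ∞}; no ℚ_5-point on the conic.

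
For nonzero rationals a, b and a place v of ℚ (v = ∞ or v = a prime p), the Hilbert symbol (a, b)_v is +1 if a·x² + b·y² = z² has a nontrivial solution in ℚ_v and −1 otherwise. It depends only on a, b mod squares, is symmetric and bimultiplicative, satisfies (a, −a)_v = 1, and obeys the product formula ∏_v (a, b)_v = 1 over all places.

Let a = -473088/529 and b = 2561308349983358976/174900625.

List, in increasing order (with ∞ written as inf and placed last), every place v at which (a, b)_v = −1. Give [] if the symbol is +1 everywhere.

[3, 7, 11, 19]

Mod squares: a ≡ -462, b ≡ 209. Check v ∈ {∞, 2, 3, 5, 7, 11, 13, 19, 23}.
v=11: a=11^1·(≡2), b=11^3·(≡10) mod 11; (2|11)=-1, (10|11)=-1; (−1)^{1·3·5}·(-1)^3·(-1)^1 = -1.
v=3: a=3^1·(≡2), b=3^6·(≡2) mod 3; (2|3)=-1, (2|3)=-1; (−1)^{1·6·1}·(-1)^6·(-1)^1 = -1.
v=23: a=23^-2·(≡22), b=23^-4·(≡8) mod 23; (22|23)=-1, (8|23)=+1; (−1)^{-2·-4·11}·(-1)^-4·(+1)^-2 = +1.
v=5: a=5^0·(≡3), b=5^-4·(≡1) mod 5; (3|5)=-1, (1|5)=+1; (−1)^{0·-4·2}·(-1)^-4·(+1)^0 = +1.
v=7: a=7^1·(≡2), b=7^2·(≡3) mod 7; (2|7)=+1, (3|7)=-1; (−1)^{1·2·3}·(+1)^2·(-1)^1 = -1.
v=19: a=19^0·(≡15), b=19^1·(≡5) mod 19; (15|19)=-1, (5|19)=+1; (−1)^{0·1·9}·(-1)^1·(+1)^0 = -1.
v=2: v_2(a)=11, v_2(b)=24; units ≡ 1, 1 (mod 8); ε·ε+αω+βω = 0·0+11·0+24·0 ≡ 0  ⇒  (a,b)_2 = +1.
v=13: a=13^0·(≡11), b=13^2·(≡9) mod 13; (11|13)=-1, (9|13)=+1; (−1)^{0·2·6}·(-1)^2·(+1)^0 = +1.
v=∞: -462 < 0 and 209 > 0  ⇒  (a,b)_∞ = +1.
(-462, 209 / ℚ) ramifies at {3, 7, 11, 19}: a division algebra.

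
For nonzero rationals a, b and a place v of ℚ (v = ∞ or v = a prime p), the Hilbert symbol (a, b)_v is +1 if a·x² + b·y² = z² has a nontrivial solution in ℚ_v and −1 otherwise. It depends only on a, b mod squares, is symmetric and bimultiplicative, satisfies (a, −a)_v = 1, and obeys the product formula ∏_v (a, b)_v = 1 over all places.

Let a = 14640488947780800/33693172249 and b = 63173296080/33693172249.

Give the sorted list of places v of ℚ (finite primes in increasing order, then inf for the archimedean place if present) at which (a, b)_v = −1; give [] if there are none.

(a, b) ≡ (17043, 5) mod (ℚ^×)²; places V = {2, 3, 5, 11, 13, 17, 19, 23, 29, 37, 41, 47, ∞}.
(a,b)_3: α=1, u≡2; β=2, v≡2 (mod 3); (2|3)=-1, (2|3)=-1; sign (−1)^0·-1^2·-1^1 = -1.
(a,b)_29: α=2, u≡13; β=2, v≡16 (mod 29); (13|29)=+1, (16|29)=+1; sign (−1)^0·+1^2·+1^2 = +1.
(a,b)_41: α=-2, u≡26; β=-2, v≡33 (mod 41); (26|41)=-1, (33|41)=+1; sign (−1)^0·-1^-2·+1^-2 = +1.
(a,b)_47: α=2, u≡43; β=0, v≡22 (mod 47); (43|47)=-1, (22|47)=-1; sign (−1)^0·-1^0·-1^2 = +1.
(a,b)_11: α=-4, u≡5; β=-4, v≡4 (mod 11); (5|11)=+1, (4|11)=+1; sign (−1)^0·+1^-4·+1^-4 = +1.
(a,b)_23: α=1, u≡17; β=0, v≡7 (mod 23); (17|23)=-1, (7|23)=-1; sign (−1)^0·-1^0·-1^1 = -1.
(a,b)_2: α=6, β=4; u≡3, v≡5 (mod 8); ε(u)ε(v)=1·0, αω(v)=6·1, βω(u)=4·1; sum ≡ 0  ⇒  +1.
(a,b)_13: α=1, u≡6; β=0, v≡7 (mod 13); (6|13)=-1, (7|13)=-1; sign (−1)^0·-1^0·-1^1 = -1.
(a,b)_19: α=1, u≡1; β=2, v≡9 (mod 19); (1|19)=+1, (9|19)=+1; sign (−1)^0·+1^2·+1^1 = +1.
(a,b)_∞: sgn(17043)=+, sgn(5)=+, so +1.
(a,b)_37: α=-2, u≡13; β=-2, v≡31 (mod 37); (13|37)=-1, (31|37)=-1; sign (−1)^0·-1^-2·-1^-2 = +1.
(a,b)_5: α=2, u≡3; β=1, v≡4 (mod 5); (3|5)=-1, (4|5)=+1; sign (−1)^0·-1^1·+1^2 = -1.
(a,b)_17: α=2, u≡2; β=2, v≡3 (mod 17); (2|17)=+1, (3|17)=-1; sign (−1)^0·+1^2·-1^2 = +1.
(17043, 5 / ℚ) ramifies at {3, 5, 13, 23}: a division algebra.

[3, 5, 13, 23]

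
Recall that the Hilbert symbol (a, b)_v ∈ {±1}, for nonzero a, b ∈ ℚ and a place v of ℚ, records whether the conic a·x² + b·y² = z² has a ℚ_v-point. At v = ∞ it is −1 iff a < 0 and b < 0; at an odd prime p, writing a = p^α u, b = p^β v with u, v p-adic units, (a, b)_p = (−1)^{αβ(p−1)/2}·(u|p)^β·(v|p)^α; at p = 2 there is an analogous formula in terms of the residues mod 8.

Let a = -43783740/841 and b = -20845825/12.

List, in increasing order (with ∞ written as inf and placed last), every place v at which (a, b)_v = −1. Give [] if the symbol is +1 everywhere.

(a, b) ≡ (-15015, -51051) mod (ℚ^×)²; places V = {2, 3, 5, 7, 11, 13, 17, 29, ∞}.
(a,b)_2: α=2, β=-2; u≡1, v≡5 (mod 8); ε(u)ε(v)=0·0, αω(v)=2·1, βω(u)=-2·0; sum ≡ 0  ⇒  +1.
(a,b)_7: α=1, u≡2; β=3, v≡4 (mod 7); (2|7)=+1, (4|7)=+1; sign (−1)^1·+1^3·+1^1 = -1.
(a,b)_17: α=0, u≡4; β=1, v≡3 (mod 17); (4|17)=+1, (3|17)=-1; sign (−1)^0·+1^1·-1^0 = +1.
(a,b)_13: α=1, u≡11; β=1, v≡1 (mod 13); (11|13)=-1, (1|13)=+1; sign (−1)^0·-1^1·+1^1 = -1.
(a,b)_29: α=-2, u≡25; β=0, v≡18 (mod 29); (25|29)=+1, (18|29)=-1; sign (−1)^0·+1^0·-1^-2 = +1.
(a,b)_5: α=1, u≡2; β=2, v≡1 (mod 5); (2|5)=-1, (1|5)=+1; sign (−1)^0·-1^2·+1^1 = +1.
(a,b)_∞: sgn(-15015)=−, sgn(-51051)=−, so -1.
(a,b)_3: α=7, u≡2; β=-1, v≡2 (mod 3); (2|3)=-1, (2|3)=-1; sign (−1)^1·-1^-1·-1^7 = -1.
(a,b)_11: α=1, u≡2; β=1, v≡5 (mod 11); (2|11)=-1, (5|11)=+1; sign (−1)^1·-1^1·+1^1 = +1.
Ram(-15015, -51051) = {3, 7, 13, ∞}; no ℚ_3-point on the conic.

[3, 7, 13, inf]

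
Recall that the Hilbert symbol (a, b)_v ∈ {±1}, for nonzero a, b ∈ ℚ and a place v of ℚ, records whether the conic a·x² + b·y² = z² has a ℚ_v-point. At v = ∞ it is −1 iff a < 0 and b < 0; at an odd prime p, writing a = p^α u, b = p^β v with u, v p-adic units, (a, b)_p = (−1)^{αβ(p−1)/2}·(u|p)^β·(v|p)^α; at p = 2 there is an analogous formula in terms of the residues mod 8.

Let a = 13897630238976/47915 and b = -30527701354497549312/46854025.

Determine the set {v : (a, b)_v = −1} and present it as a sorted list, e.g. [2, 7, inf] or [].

[2, 3, 5, 11, 19, 43]

Mod squares: a ≡ 943635, b ≡ -817. Check v ∈ {∞, 2, 3, 5, 7, 11, 19, 37, 43}.
v=7: a=7^-1·(≡6), b=7^0·(≡2) mod 7; (6|7)=-1, (2|7)=+1; (−1)^{-1·0·3}·(-1)^0·(+1)^-1 = +1.
v=5: a=5^-1·(≡2), b=5^-2·(≡3) mod 5; (2|5)=-1, (3|5)=-1; (−1)^{-1·-2·2}·(-1)^-2·(-1)^-1 = -1.
v=2: v_2(a)=8, v_2(b)=10; units ≡ 3, 7 (mod 8); ε·ε+αω+βω = 1·1+8·0+10·1 ≡ 1  ⇒  (a,b)_2 = -1.
v=11: a=11^3·(≡10), b=11^4·(≡10) mod 11; (10|11)=-1, (10|11)=-1; (−1)^{3·4·5}·(-1)^4·(-1)^3 = -1.
v=37: a=37^-2·(≡29), b=37^-4·(≡7) mod 37; (29|37)=-1, (7|37)=+1; (−1)^{-2·-4·18}·(-1)^-4·(+1)^-2 = +1.
v=19: a=19^1·(≡2), b=19^1·(≡3) mod 19; (2|19)=-1, (3|19)=-1; (−1)^{1·1·9}·(-1)^1·(-1)^1 = -1.
v=43: a=43^3·(≡9), b=43^5·(≡40) mod 43; (9|43)=+1, (40|43)=+1; (−1)^{3·5·21}·(+1)^5·(+1)^3 = -1.
v=3: a=3^3·(≡1), b=3^6·(≡2) mod 3; (1|3)=+1, (2|3)=-1; (−1)^{3·6·1}·(+1)^6·(-1)^3 = -1.
v=∞: 943635 > 0 and -817 < 0  ⇒  (a,b)_∞ = +1.
Ram(943635, -817) = {2, 3, 5, 11, 19, 43}; no ℚ_2-point on the conic.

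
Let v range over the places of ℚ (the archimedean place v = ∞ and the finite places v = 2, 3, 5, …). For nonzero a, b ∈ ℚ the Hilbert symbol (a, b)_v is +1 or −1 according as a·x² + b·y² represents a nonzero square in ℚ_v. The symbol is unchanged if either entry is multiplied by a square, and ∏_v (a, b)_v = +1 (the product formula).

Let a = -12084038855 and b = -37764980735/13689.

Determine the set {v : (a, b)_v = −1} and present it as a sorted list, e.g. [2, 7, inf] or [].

[5, 17, 19, inf]

(a, b) ≡ (-14368655, -76415) mod (ℚ^×)²; places V = {2, 3, 5, 7, 13, 17, 19, 29, 31, 37, 41, ∞}.
(a,b)_17: α=1, u≡13; β=1, v≡5 (mod 17); (13|17)=+1, (5|17)=-1; sign (−1)^0·+1^1·-1^1 = -1.
(a,b)_∞: sgn(-14368655)=−, sgn(-76415)=−, so -1.
(a,b)_41: α=1, u≡27; β=0, v≡9 (mod 41); (27|41)=-1, (9|41)=+1; sign (−1)^0·-1^0·+1^1 = +1.
(a,b)_13: α=0, u≡8; β=-2, v≡4 (mod 13); (8|13)=-1, (4|13)=+1; sign (−1)^0·-1^-2·+1^0 = +1.
(a,b)_19: α=1, u≡3; β=2, v≡13 (mod 19); (3|19)=-1, (13|19)=-1; sign (−1)^0·-1^2·-1^1 = -1.
(a,b)_7: α=1, u≡1; β=0, v≡2 (mod 7); (1|7)=+1, (2|7)=+1; sign (−1)^0·+1^0·+1^1 = +1.
(a,b)_37: α=0, u≡10; β=2, v≡21 (mod 37); (10|37)=+1, (21|37)=+1; sign (−1)^0·+1^2·+1^0 = +1.
(a,b)_3: α=0, u≡1; β=-4, v≡1 (mod 3); (1|3)=+1, (1|3)=+1; sign (−1)^0·+1^-4·+1^0 = +1.
(a,b)_2: α=0, β=0; u≡1, v≡1 (mod 8); ε(u)ε(v)=0·0, αω(v)=0·0, βω(u)=0·0; sum ≡ 0  ⇒  +1.
(a,b)_31: α=1, u≡28; β=1, v≡11 (mod 31); (28|31)=+1, (11|31)=-1; sign (−1)^1·+1^1·-1^1 = +1.
(a,b)_5: α=1, u≡4; β=1, v≡2 (mod 5); (4|5)=+1, (2|5)=-1; sign (−1)^0·+1^1·-1^1 = -1.
(a,b)_29: α=2, u≡4; β=1, v≡22 (mod 29); (4|29)=+1, (22|29)=+1; sign (−1)^0·+1^1·+1^2 = +1.
|Ram(-14368655, -76415)| = 4, even; anisotropic at {5, 17, 19, ∞}.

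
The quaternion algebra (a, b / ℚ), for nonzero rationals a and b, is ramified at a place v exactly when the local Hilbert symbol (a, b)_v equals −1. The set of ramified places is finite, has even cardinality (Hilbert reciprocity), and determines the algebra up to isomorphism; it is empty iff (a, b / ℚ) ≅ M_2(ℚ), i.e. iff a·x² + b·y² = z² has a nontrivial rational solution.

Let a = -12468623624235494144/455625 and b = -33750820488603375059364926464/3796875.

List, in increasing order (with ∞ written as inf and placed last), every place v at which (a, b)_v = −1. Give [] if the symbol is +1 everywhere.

[11, 17, 19, inf]

Mod squares: a ≡ -11, b ≡ -22287. Check v ∈ {∞, 2, 3, 5, 7, 11, 13, 17, 19, 23, 53}.
v=17: a=17^2·(≡7), b=17^3·(≡1) mod 17; (7|17)=-1, (1|17)=+1; (−1)^{2·3·8}·(-1)^3·(+1)^2 = -1.
v=11: a=11^1·(≡6), b=11^2·(≡6) mod 11; (6|11)=-1, (6|11)=-1; (−1)^{1·2·5}·(-1)^2·(-1)^1 = -1.
v=7: a=7^0·(≡6), b=7^2·(≡4) mod 7; (6|7)=-1, (4|7)=+1; (−1)^{0·2·3}·(-1)^2·(+1)^0 = +1.
v=13: a=13^4·(≡11), b=13^6·(≡6) mod 13; (11|13)=-1, (6|13)=-1; (−1)^{4·6·6}·(-1)^6·(-1)^4 = +1.
v=19: a=19^2·(≡14), b=19^3·(≡1) mod 19; (14|19)=-1, (1|19)=+1; (−1)^{2·3·9}·(-1)^3·(+1)^2 = -1.
v=3: a=3^-6·(≡1), b=3^-5·(≡2) mod 3; (1|3)=+1, (2|3)=-1; (−1)^{-6·-5·1}·(+1)^-5·(-1)^-6 = +1.
v=2: v_2(a)=8, v_2(b)=10; units ≡ 5, 1 (mod 8); ε·ε+αω+βω = 0·0+8·0+10·1 ≡ 0  ⇒  (a,b)_2 = +1.
v=∞: -11 < 0 and -22287 < 0  ⇒  (a,b)_∞ = -1.
v=53: a=53^2·(≡6), b=53^2·(≡22) mod 53; (6|53)=+1, (22|53)=-1; (−1)^{2·2·26}·(+1)^2·(-1)^2 = +1.
v=23: a=23^2·(≡16), b=23^3·(≡21) mod 23; (16|23)=+1, (21|23)=-1; (−1)^{2·3·11}·(+1)^3·(-1)^2 = +1.
v=5: a=5^-4·(≡4), b=5^-6·(≡2) mod 5; (4|5)=+1, (2|5)=-1; (−1)^{-4·-6·2}·(+1)^-6·(-1)^-4 = +1.
(-11, -22287 / ℚ) ramifies at {11, 17, 19, ∞}: a division algebra.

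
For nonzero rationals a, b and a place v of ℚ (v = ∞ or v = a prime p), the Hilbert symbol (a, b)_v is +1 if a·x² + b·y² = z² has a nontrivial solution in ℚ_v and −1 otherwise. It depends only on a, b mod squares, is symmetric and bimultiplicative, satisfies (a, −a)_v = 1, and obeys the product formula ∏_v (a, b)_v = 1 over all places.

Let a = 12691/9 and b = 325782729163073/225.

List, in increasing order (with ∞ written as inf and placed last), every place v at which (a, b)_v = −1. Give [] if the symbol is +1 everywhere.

[31, 37]

(a, b) ≡ (259, 342953) mod (ℚ^×)²; places V = {2, 3, 5, 7, 13, 17, 23, 31, 37, ∞}.
(a,b)_2: α=0, β=0; u≡3, v≡1 (mod 8); ε(u)ε(v)=1·0, αω(v)=0·0, βω(u)=0·1; sum ≡ 0  ⇒  +1.
(a,b)_7: α=3, u≡1; β=4, v≡2 (mod 7); (1|7)=+1, (2|7)=+1; sign (−1)^0·+1^4·+1^3 = +1.
(a,b)_23: α=0, u≡2; β=1, v≡17 (mod 23); (2|23)=+1, (17|23)=-1; sign (−1)^0·+1^1·-1^0 = +1.
(a,b)_37: α=1, u≡34; β=3, v≡17 (mod 37); (34|37)=+1, (17|37)=-1; sign (−1)^0·+1^3·-1^1 = -1.
(a,b)_17: α=0, u≡1; β=2, v≡6 (mod 17); (1|17)=+1, (6|17)=-1; sign (−1)^0·+1^2·-1^0 = +1.
(a,b)_31: α=0, u≡22; β=1, v≡22 (mod 31); (22|31)=-1, (22|31)=-1; sign (−1)^0·-1^1·-1^0 = -1.
(a,b)_3: α=-2, u≡1; β=-2, v≡2 (mod 3); (1|3)=+1, (2|3)=-1; sign (−1)^0·+1^-2·-1^-2 = +1.
(a,b)_∞: sgn(259)=+, sgn(342953)=+, so +1.
(a,b)_5: α=0, u≡4; β=-2, v≡2 (mod 5); (4|5)=+1, (2|5)=-1; sign (−1)^0·+1^-2·-1^0 = +1.
(a,b)_13: α=0, u≡9; β=1, v≡4 (mod 13); (9|13)=+1, (4|13)=+1; sign (−1)^0·+1^1·+1^0 = +1.
Ram(259, 342953) = {31, 37}; no ℚ_31-point on the conic.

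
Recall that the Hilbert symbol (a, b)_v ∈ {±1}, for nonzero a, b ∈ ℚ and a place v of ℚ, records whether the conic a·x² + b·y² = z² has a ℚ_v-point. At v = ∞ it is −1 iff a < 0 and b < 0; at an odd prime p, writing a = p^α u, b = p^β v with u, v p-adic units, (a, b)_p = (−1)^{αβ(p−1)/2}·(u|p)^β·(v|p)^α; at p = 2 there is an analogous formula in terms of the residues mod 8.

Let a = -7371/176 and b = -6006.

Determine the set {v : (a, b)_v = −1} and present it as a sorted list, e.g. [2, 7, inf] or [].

Mod squares: a ≡ -1001, b ≡ -6006. Check v ∈ {∞, 2, 3, 7, 11, 13}.
v=∞: -1001 < 0 and -6006 < 0  ⇒  (a,b)_∞ = -1.
v=13: a=13^1·(≡10), b=13^1·(≡6) mod 13; (10|13)=+1, (6|13)=-1; (−1)^{1·1·6}·(+1)^1·(-1)^1 = -1.
v=3: a=3^4·(≡1), b=3^1·(≡2) mod 3; (1|3)=+1, (2|3)=-1; (−1)^{4·1·1}·(+1)^1·(-1)^4 = +1.
v=11: a=11^-1·(≡2), b=11^1·(≡4) mod 11; (2|11)=-1, (4|11)=+1; (−1)^{-1·1·5}·(-1)^1·(+1)^-1 = +1.
v=2: v_2(a)=-4, v_2(b)=1; units ≡ 7, 5 (mod 8); ε·ε+αω+βω = 1·0+-4·1+1·0 ≡ 0  ⇒  (a,b)_2 = +1.
v=7: a=7^1·(≡4), b=7^1·(≡3) mod 7; (4|7)=+1, (3|7)=-1; (−1)^{1·1·3}·(+1)^1·(-1)^1 = +1.
(-1001, -6006 / ℚ) ramifies at {13, ∞}: a division algebra.

[13, inf]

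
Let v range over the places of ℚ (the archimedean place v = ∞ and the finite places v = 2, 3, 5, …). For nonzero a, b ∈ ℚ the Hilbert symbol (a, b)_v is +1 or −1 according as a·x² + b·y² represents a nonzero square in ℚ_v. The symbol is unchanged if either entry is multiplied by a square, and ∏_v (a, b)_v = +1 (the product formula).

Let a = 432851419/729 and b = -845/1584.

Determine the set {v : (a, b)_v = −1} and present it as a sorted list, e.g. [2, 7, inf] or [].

(a, b) ≡ (2561251, -55) mod (ℚ^×)²; places V = {2, 3, 5, 7, 11, 13, 29, 31, 37, ∞}.
(a,b)_7: α=1, u≡3; β=0, v≡1 (mod 7); (3|7)=-1, (1|7)=+1; sign (−1)^0·-1^0·+1^1 = +1.
(a,b)_11: α=1, u≡9; β=-1, v≡2 (mod 11); (9|11)=+1, (2|11)=-1; sign (−1)^1·+1^-1·-1^1 = +1.
(a,b)_5: α=0, u≡1; β=1, v≡4 (mod 5); (1|5)=+1, (4|5)=+1; sign (−1)^0·+1^1·+1^0 = +1.
(a,b)_2: α=0, β=-4; u≡3, v≡1 (mod 8); ε(u)ε(v)=1·0, αω(v)=0·0, βω(u)=-4·1; sum ≡ 0  ⇒  +1.
(a,b)_37: α=1, u≡11; β=0, v≡15 (mod 37); (11|37)=+1, (15|37)=-1; sign (−1)^0·+1^0·-1^1 = -1.
(a,b)_3: α=-6, u≡1; β=-2, v≡2 (mod 3); (1|3)=+1, (2|3)=-1; sign (−1)^0·+1^-2·-1^-6 = +1.
(a,b)_29: α=1, u≡26; β=0, v≡3 (mod 29); (26|29)=-1, (3|29)=-1; sign (−1)^0·-1^0·-1^1 = -1.
(a,b)_31: α=1, u≡13; β=0, v≡18 (mod 31); (13|31)=-1, (18|31)=+1; sign (−1)^0·-1^0·+1^1 = +1.
(a,b)_13: α=2, u≡4; β=2, v≡9 (mod 13); (4|13)=+1, (9|13)=+1; sign (−1)^0·+1^2·+1^2 = +1.
(a,b)_∞: sgn(2561251)=+, sgn(-55)=−, so +1.
Ram(2561251, -55) = {29, 37}; no ℚ_29-point on the conic.

[29, 37]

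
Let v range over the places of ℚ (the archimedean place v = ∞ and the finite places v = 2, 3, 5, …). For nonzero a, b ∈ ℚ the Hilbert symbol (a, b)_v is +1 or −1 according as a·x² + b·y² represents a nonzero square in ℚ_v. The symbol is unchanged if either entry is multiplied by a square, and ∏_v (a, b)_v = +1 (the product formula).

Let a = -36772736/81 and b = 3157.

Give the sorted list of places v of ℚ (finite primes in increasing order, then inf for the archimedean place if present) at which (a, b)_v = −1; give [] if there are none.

[2, 7, 11, 13]

Mod squares: a ≡ -11726, b ≡ 3157. Check v ∈ {∞, 2, 3, 7, 11, 13, 41}.
v=3: a=3^-4·(≡1), b=3^0·(≡1) mod 3; (1|3)=+1, (1|3)=+1; (−1)^{-4·0·1}·(+1)^0·(+1)^-4 = +1.
v=7: a=7^2·(≡5), b=7^1·(≡3) mod 7; (5|7)=-1, (3|7)=-1; (−1)^{2·1·3}·(-1)^1·(-1)^2 = -1.
v=∞: -11726 < 0 and 3157 > 0  ⇒  (a,b)_∞ = +1.
v=11: a=11^1·(≡3), b=11^1·(≡1) mod 11; (3|11)=+1, (1|11)=+1; (−1)^{1·1·5}·(+1)^1·(+1)^1 = -1.
v=13: a=13^1·(≡8), b=13^0·(≡11) mod 13; (8|13)=-1, (11|13)=-1; (−1)^{1·0·6}·(-1)^0·(-1)^1 = -1.
v=41: a=41^1·(≡21), b=41^1·(≡36) mod 41; (21|41)=+1, (36|41)=+1; (−1)^{1·1·20}·(+1)^1·(+1)^1 = +1.
v=2: v_2(a)=7, v_2(b)=0; units ≡ 1, 5 (mod 8); ε·ε+αω+βω = 0·0+7·1+0·0 ≡ 1  ⇒  (a,b)_2 = -1.
Ram(-11726, 3157) = {2, 7, 11, 13}; no ℚ_2-point on the conic.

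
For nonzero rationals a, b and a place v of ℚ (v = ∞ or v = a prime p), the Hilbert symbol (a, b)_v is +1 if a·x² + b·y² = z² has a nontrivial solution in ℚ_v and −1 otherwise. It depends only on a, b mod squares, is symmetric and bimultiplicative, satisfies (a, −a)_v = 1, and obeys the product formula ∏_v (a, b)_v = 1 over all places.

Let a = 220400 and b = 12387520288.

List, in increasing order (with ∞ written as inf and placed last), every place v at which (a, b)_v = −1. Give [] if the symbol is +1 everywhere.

(a, b) ≡ (551, 2678962) mod (ℚ^×)²; places V = {2, 5, 11, 13, 17, 19, 29, ∞}.
(a,b)_29: α=1, u≡2; β=1, v≡24 (mod 29); (2|29)=-1, (24|29)=+1; sign (−1)^0·-1^1·+1^1 = -1.
(a,b)_2: α=4, β=5; u≡7, v≡1 (mod 8); ε(u)ε(v)=1·0, αω(v)=4·0, βω(u)=5·0; sum ≡ 0  ⇒  +1.
(a,b)_17: α=0, u≡12; β=3, v≡4 (mod 17); (12|17)=-1, (4|17)=+1; sign (−1)^0·-1^3·+1^0 = -1.
(a,b)_11: α=0, u≡4; β=1, v≡8 (mod 11); (4|11)=+1, (8|11)=-1; sign (−1)^0·+1^1·-1^0 = +1.
(a,b)_∞: sgn(551)=+, sgn(2678962)=+, so +1.
(a,b)_19: α=1, u≡10; β=1, v≡12 (mod 19); (10|19)=-1, (12|19)=-1; sign (−1)^1·-1^1·-1^1 = -1.
(a,b)_13: α=0, u≡11; β=1, v≡8 (mod 13); (11|13)=-1, (8|13)=-1; sign (−1)^0·-1^1·-1^0 = -1.
(a,b)_5: α=2, u≡1; β=0, v≡3 (mod 5); (1|5)=+1, (3|5)=-1; sign (−1)^0·+1^0·-1^2 = +1.
(551, 2678962 / ℚ) ramifies at {13, 17, 19, 29}: a division algebra.

[13, 17, 19, 29]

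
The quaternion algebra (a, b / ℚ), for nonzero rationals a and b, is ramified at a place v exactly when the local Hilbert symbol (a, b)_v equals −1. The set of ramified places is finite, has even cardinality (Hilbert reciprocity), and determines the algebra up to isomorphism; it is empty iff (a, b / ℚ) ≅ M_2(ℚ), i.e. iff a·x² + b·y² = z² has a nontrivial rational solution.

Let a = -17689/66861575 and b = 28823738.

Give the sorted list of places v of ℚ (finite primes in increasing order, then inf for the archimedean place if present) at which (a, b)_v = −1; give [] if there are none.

Mod squares: a ≡ -23, b ≡ 28823738. Check v ∈ {∞, 2, 5, 7, 11, 17, 19, 23, 29, 31, 41}.
v=∞: -23 < 0 and 28823738 > 0  ⇒  (a,b)_∞ = +1.
v=41: a=41^0·(≡21), b=41^1·(≡32) mod 41; (21|41)=+1, (32|41)=+1; (−1)^{0·1·20}·(+1)^1·(+1)^0 = +1.
v=31: a=31^-2·(≡18), b=31^1·(≡15) mod 31; (18|31)=+1, (15|31)=-1; (−1)^{-2·1·15}·(+1)^1·(-1)^-2 = +1.
v=7: a=7^2·(≡6), b=7^0·(≡6) mod 7; (6|7)=-1, (6|7)=-1; (−1)^{2·0·3}·(-1)^0·(-1)^2 = +1.
v=11: a=11^-2·(≡10), b=11^0·(≡9) mod 11; (10|11)=-1, (9|11)=+1; (−1)^{-2·0·5}·(-1)^0·(+1)^-2 = +1.
v=19: a=19^2·(≡13), b=19^0·(≡16) mod 19; (13|19)=-1, (16|19)=+1; (−1)^{2·0·9}·(-1)^0·(+1)^2 = +1.
v=23: a=23^-1·(≡10), b=23^1·(≡5) mod 23; (10|23)=-1, (5|23)=-1; (−1)^{-1·1·11}·(-1)^1·(-1)^-1 = -1.
v=17: a=17^0·(≡3), b=17^1·(≡2) mod 17; (3|17)=-1, (2|17)=+1; (−1)^{0·1·8}·(-1)^1·(+1)^0 = -1.
v=29: a=29^0·(≡20), b=29^1·(≡5) mod 29; (20|29)=+1, (5|29)=+1; (−1)^{0·1·14}·(+1)^1·(+1)^0 = +1.
v=5: a=5^-2·(≡2), b=5^0·(≡3) mod 5; (2|5)=-1, (3|5)=-1; (−1)^{-2·0·2}·(-1)^0·(-1)^-2 = +1.
v=2: v_2(a)=0, v_2(b)=1; units ≡ 1, 5 (mod 8); ε·ε+αω+βω = 0·0+0·1+1·0 ≡ 0  ⇒  (a,b)_2 = +1.
(-23, 28823738 / ℚ) ramifies at {17, 23}: a division algebra.

[17, 23]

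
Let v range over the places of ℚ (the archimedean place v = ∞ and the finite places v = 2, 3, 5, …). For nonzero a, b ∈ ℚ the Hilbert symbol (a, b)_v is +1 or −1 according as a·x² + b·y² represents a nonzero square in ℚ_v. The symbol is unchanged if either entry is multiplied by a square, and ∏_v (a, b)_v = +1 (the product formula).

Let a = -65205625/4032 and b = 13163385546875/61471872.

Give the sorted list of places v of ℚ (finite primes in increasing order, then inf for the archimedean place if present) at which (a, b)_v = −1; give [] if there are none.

Mod squares: a ≡ -7, b ≡ 646. Check v ∈ {∞, 2, 3, 5, 7, 11, 17, 19}.
v=11: a=11^0·(≡9), b=11^-2·(≡10) mod 11; (9|11)=+1, (10|11)=-1; (−1)^{0·-2·5}·(+1)^-2·(-1)^0 = +1.
v=2: v_2(a)=-6, v_2(b)=-7; units ≡ 1, 3 (mod 8); ε·ε+αω+βω = 0·1+-6·1+-7·0 ≡ 0  ⇒  (a,b)_2 = +1.
v=5: a=5^4·(≡3), b=5^8·(≡1) mod 5; (3|5)=-1, (1|5)=+1; (−1)^{4·8·2}·(-1)^8·(+1)^4 = +1.
v=7: a=7^-1·(≡6), b=7^-2·(≡2) mod 7; (6|7)=-1, (2|7)=+1; (−1)^{-1·-2·3}·(-1)^-2·(+1)^-1 = +1.
v=17: a=17^2·(≡11), b=17^3·(≡16) mod 17; (11|17)=-1, (16|17)=+1; (−1)^{2·3·8}·(-1)^3·(+1)^2 = -1.
v=3: a=3^-2·(≡2), b=3^-4·(≡1) mod 3; (2|3)=-1, (1|3)=+1; (−1)^{-2·-4·1}·(-1)^-4·(+1)^-2 = +1.
v=∞: -7 < 0 and 646 > 0  ⇒  (a,b)_∞ = +1.
v=19: a=19^2·(≡2), b=19^3·(≡18) mod 19; (2|19)=-1, (18|19)=-1; (−1)^{2·3·9}·(-1)^3·(-1)^2 = -1.
Ram(-7, 646) = {17, 19}; no ℚ_17-point on the conic.

[17, 19]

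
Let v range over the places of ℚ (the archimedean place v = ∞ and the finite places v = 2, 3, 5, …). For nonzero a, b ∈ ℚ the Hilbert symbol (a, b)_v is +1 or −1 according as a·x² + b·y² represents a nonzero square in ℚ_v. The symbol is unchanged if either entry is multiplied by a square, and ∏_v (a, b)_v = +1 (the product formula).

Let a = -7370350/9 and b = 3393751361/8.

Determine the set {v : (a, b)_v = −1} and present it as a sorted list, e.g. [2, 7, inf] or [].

(a, b) ≡ (-294814, 75922) mod (ℚ^×)²; places V = {2, 3, 5, 7, 11, 13, 17, 23, 29, ∞}.
(a,b)_7: α=0, u≡3; β=1, v≡6 (mod 7); (3|7)=-1, (6|7)=-1; sign (−1)^0·-1^1·-1^0 = -1.
(a,b)_3: α=-2, u≡2; β=0, v≡1 (mod 3); (2|3)=-1, (1|3)=+1; sign (−1)^0·-1^0·+1^-2 = +1.
(a,b)_17: α=1, u≡2; β=1, v≡7 (mod 17); (2|17)=+1, (7|17)=-1; sign (−1)^0·+1^1·-1^1 = -1.
(a,b)_29: α=1, u≡20; β=1, v≡26 (mod 29); (20|29)=+1, (26|29)=-1; sign (−1)^0·+1^1·-1^1 = -1.
(a,b)_23: α=1, u≡1; β=2, v≡11 (mod 23); (1|23)=+1, (11|23)=-1; sign (−1)^0·+1^2·-1^1 = -1.
(a,b)_∞: sgn(-294814)=−, sgn(75922)=+, so +1.
(a,b)_5: α=2, u≡4; β=0, v≡2 (mod 5); (4|5)=+1, (2|5)=-1; sign (−1)^0·+1^0·-1^2 = +1.
(a,b)_2: α=1, β=-3; u≡1, v≡1 (mod 8); ε(u)ε(v)=0·0, αω(v)=1·0, βω(u)=-3·0; sum ≡ 0  ⇒  +1.
(a,b)_13: α=1, u≡5; β=2, v≡6 (mod 13); (5|13)=-1, (6|13)=-1; sign (−1)^0·-1^2·-1^1 = -1.
(a,b)_11: α=0, u≡10; β=1, v≡4 (mod 11); (10|11)=-1, (4|11)=+1; sign (−1)^0·-1^1·+1^0 = -1.
(-294814, 75922 / ℚ) ramifies at {7, 11, 13, 17, 23, 29}: a division algebra.

[7, 11, 13, 17, 23, 29]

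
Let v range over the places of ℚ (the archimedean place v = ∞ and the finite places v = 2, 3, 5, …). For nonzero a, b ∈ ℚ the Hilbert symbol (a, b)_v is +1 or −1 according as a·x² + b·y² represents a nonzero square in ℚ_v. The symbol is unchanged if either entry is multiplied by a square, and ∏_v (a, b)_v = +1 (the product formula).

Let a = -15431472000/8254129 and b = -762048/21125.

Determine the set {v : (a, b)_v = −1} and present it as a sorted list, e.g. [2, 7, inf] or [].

[5, inf]

(a, b) ≡ (-30, -15) mod (ℚ^×)²; places V = {2, 3, 5, 7, 13, 17, ∞}.
(a,b)_13: α=-4, u≡10; β=-2, v≡8 (mod 13); (10|13)=+1, (8|13)=-1; sign (−1)^0·+1^-2·-1^-4 = +1.
(a,b)_3: α=9, u≡2; β=5, v≡1 (mod 3); (2|3)=-1, (1|3)=+1; sign (−1)^1·-1^5·+1^9 = +1.
(a,b)_7: α=2, u≡6; β=2, v≡5 (mod 7); (6|7)=-1, (5|7)=-1; sign (−1)^0·-1^2·-1^2 = +1.
(a,b)_∞: sgn(-30)=−, sgn(-15)=−, so -1.
(a,b)_5: α=3, u≡1; β=-3, v≡3 (mod 5); (1|5)=+1, (3|5)=-1; sign (−1)^0·+1^-3·-1^3 = -1.
(a,b)_2: α=7, β=6; u≡1, v≡1 (mod 8); ε(u)ε(v)=0·0, αω(v)=7·0, βω(u)=6·0; sum ≡ 0  ⇒  +1.
(a,b)_17: α=-2, u≡16; β=0, v≡1 (mod 17); (16|17)=+1, (1|17)=+1; sign (−1)^0·+1^0·+1^-2 = +1.
(-30, -15 / ℚ) ramifies at {5, ∞}: a division algebra.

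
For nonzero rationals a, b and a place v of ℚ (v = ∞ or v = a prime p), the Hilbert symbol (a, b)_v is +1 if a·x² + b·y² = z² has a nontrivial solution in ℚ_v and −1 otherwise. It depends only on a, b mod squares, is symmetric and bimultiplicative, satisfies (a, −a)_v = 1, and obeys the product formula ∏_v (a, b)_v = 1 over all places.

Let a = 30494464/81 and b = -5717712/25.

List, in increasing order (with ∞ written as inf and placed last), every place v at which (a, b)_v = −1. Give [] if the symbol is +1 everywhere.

(a, b) ≡ (2431, -7293) mod (ℚ^×)²; places V = {2, 3, 5, 7, 11, 13, 17, ∞}.
(a,b)_3: α=-4, u≡1; β=1, v≡2 (mod 3); (1|3)=+1, (2|3)=-1; sign (−1)^0·+1^1·-1^-4 = +1.
(a,b)_13: α=1, u≡7; β=1, v≡8 (mod 13); (7|13)=-1, (8|13)=-1; sign (−1)^0·-1^1·-1^1 = +1.
(a,b)_7: α=2, u≡2; β=2, v≡4 (mod 7); (2|7)=+1, (4|7)=+1; sign (−1)^0·+1^2·+1^2 = +1.
(a,b)_5: α=0, u≡4; β=-2, v≡3 (mod 5); (4|5)=+1, (3|5)=-1; sign (−1)^0·+1^-2·-1^0 = +1.
(a,b)_17: α=1, u≡12; β=1, v≡16 (mod 17); (12|17)=-1, (16|17)=+1; sign (−1)^0·-1^1·+1^1 = -1.
(a,b)_2: α=8, β=4; u≡7, v≡3 (mod 8); ε(u)ε(v)=1·1, αω(v)=8·1, βω(u)=4·0; sum ≡ 1  ⇒  -1.
(a,b)_11: α=1, u≡1; β=1, v≡8 (mod 11); (1|11)=+1, (8|11)=-1; sign (−1)^1·+1^1·-1^1 = +1.
(a,b)_∞: sgn(2431)=+, sgn(-7293)=−, so +1.
Ram(2431, -7293) = {2, 17}; no ℚ_2-point on the conic.

[2, 17]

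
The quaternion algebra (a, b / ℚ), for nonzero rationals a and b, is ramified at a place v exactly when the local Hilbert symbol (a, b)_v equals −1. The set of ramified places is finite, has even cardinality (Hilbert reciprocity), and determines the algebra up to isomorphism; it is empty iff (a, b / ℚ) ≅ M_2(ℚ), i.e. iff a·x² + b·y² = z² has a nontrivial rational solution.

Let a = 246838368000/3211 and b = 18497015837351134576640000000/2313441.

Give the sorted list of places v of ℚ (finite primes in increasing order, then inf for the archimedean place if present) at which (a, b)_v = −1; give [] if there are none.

[3, 5, 7, 17, 19, 31]

Mod squares: a ≡ 2535645, b ≡ 3485. Check v ∈ {∞, 2, 3, 5, 7, 13, 17, 19, 31, 41}.
v=7: a=7^1·(≡6), b=7^4·(≡6) mod 7; (6|7)=-1, (6|7)=-1; (−1)^{1·4·3}·(-1)^4·(-1)^1 = -1.
v=41: a=41^1·(≡13), b=41^3·(≡12) mod 41; (13|41)=-1, (12|41)=-1; (−1)^{1·3·20}·(-1)^3·(-1)^1 = +1.
v=2: v_2(a)=8, v_2(b)=20; units ≡ 5, 5 (mod 8); ε·ε+αω+βω = 0·0+8·1+20·1 ≡ 0  ⇒  (a,b)_2 = +1.
v=31: a=31^1·(≡24), b=31^2·(≡13) mod 31; (24|31)=-1, (13|31)=-1; (−1)^{1·2·15}·(-1)^2·(-1)^1 = -1.
v=17: a=17^2·(≡14), b=17^5·(≡15) mod 17; (14|17)=-1, (15|17)=+1; (−1)^{2·5·8}·(-1)^5·(+1)^2 = -1.
v=∞: 2535645 > 0 and 3485 > 0  ⇒  (a,b)_∞ = +1.
v=5: a=5^3·(≡4), b=5^7·(≡2) mod 5; (4|5)=+1, (2|5)=-1; (−1)^{3·7·2}·(+1)^7·(-1)^3 = -1.
v=19: a=19^-1·(≡13), b=19^0·(≡13) mod 19; (13|19)=-1, (13|19)=-1; (−1)^{-1·0·9}·(-1)^0·(-1)^-1 = -1.
v=3: a=3^1·(≡1), b=3^-4·(≡2) mod 3; (1|3)=+1, (2|3)=-1; (−1)^{1·-4·1}·(+1)^-4·(-1)^1 = -1.
v=13: a=13^-2·(≡7), b=13^-4·(≡10) mod 13; (7|13)=-1, (10|13)=+1; (−1)^{-2·-4·6}·(-1)^-4·(+1)^-2 = +1.
|Ram(2535645, 3485)| = 6, even; anisotropic at {3, 5, 7, 17, 19, 31}.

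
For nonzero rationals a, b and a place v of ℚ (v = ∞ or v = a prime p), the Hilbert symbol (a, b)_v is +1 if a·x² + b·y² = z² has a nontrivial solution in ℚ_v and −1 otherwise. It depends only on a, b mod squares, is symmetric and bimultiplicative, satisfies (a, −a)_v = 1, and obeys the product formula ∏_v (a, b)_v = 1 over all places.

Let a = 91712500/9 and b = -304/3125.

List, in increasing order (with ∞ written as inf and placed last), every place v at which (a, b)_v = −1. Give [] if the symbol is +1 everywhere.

[5, 19, 23, 29]

Mod squares: a ≡ 36685, b ≡ -95. Check v ∈ {∞, 2, 3, 5, 11, 19, 23, 29}.
v=23: a=23^1·(≡4), b=23^0·(≡17) mod 23; (4|23)=+1, (17|23)=-1; (−1)^{1·0·11}·(+1)^0·(-1)^1 = -1.
v=29: a=29^1·(≡12), b=29^0·(≡2) mod 29; (12|29)=-1, (2|29)=-1; (−1)^{1·0·14}·(-1)^0·(-1)^1 = -1.
v=2: v_2(a)=2, v_2(b)=4; units ≡ 5, 1 (mod 8); ε·ε+αω+βω = 0·0+2·0+4·1 ≡ 0  ⇒  (a,b)_2 = +1.
v=5: a=5^5·(≡2), b=5^-5·(≡1) mod 5; (2|5)=-1, (1|5)=+1; (−1)^{5·-5·2}·(-1)^-5·(+1)^5 = -1.
v=3: a=3^-2·(≡1), b=3^0·(≡1) mod 3; (1|3)=+1, (1|3)=+1; (−1)^{-2·0·1}·(+1)^0·(+1)^-2 = +1.
v=19: a=19^0·(≡12), b=19^1·(≡13) mod 19; (12|19)=-1, (13|19)=-1; (−1)^{0·1·9}·(-1)^1·(-1)^0 = -1.
v=11: a=11^1·(≡8), b=11^0·(≡4) mod 11; (8|11)=-1, (4|11)=+1; (−1)^{1·0·5}·(-1)^0·(+1)^1 = +1.
v=∞: 36685 > 0 and -95 < 0  ⇒  (a,b)_∞ = +1.
(36685, -95 / ℚ) ramifies at {5, 19, 23, 29}: a division algebra.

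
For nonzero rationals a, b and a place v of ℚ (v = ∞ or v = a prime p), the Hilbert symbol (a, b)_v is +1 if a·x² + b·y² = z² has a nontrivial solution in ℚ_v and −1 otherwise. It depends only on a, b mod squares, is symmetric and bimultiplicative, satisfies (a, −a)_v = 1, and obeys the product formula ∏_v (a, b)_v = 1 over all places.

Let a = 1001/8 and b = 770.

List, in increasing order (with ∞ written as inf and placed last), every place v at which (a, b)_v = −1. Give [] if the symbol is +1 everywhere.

[5, 7]

(a, b) ≡ (2002, 770) mod (ℚ^×)²; places V = {2, 5, 7, 11, 13, ∞}.
(a,b)_∞: sgn(2002)=+, sgn(770)=+, so +1.
(a,b)_7: α=1, u≡3; β=1, v≡5 (mod 7); (3|7)=-1, (5|7)=-1; sign (−1)^1·-1^1·-1^1 = -1.
(a,b)_13: α=1, u≡8; β=0, v≡3 (mod 13); (8|13)=-1, (3|13)=+1; sign (−1)^0·-1^0·+1^1 = +1.
(a,b)_5: α=0, u≡2; β=1, v≡4 (mod 5); (2|5)=-1, (4|5)=+1; sign (−1)^0·-1^1·+1^0 = -1.
(a,b)_2: α=-3, β=1; u≡1, v≡1 (mod 8); ε(u)ε(v)=0·0, αω(v)=-3·0, βω(u)=1·0; sum ≡ 0  ⇒  +1.
(a,b)_11: α=1, u≡10; β=1, v≡4 (mod 11); (10|11)=-1, (4|11)=+1; sign (−1)^1·-1^1·+1^1 = +1.
Ram(2002, 770) = {5, 7}; no ℚ_5-point on the conic.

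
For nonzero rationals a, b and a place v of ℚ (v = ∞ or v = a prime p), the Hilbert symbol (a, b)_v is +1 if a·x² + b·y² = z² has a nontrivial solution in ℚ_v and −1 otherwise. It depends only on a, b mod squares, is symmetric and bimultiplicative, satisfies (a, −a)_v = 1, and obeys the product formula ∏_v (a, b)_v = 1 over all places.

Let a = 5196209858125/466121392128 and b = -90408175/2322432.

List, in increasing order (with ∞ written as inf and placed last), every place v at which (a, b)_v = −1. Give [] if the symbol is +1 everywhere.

[2, 7, 13, 19]

(a, b) ≡ (91, -1729) mod (ℚ^×)²; places V = {2, 3, 5, 7, 11, 13, 19, ∞}.
(a,b)_19: α=2, u≡15; β=1, v≡7 (mod 19); (15|19)=-1, (7|19)=+1; sign (−1)^0·-1^1·+1^2 = -1.
(a,b)_13: α=1, u≡8; β=1, v≡12 (mod 13); (8|13)=-1, (12|13)=+1; sign (−1)^0·-1^1·+1^1 = -1.
(a,b)_5: α=4, u≡1; β=2, v≡4 (mod 5); (1|5)=+1, (4|5)=+1; sign (−1)^0·+1^2·+1^4 = +1.
(a,b)_11: α=6, u≡9; β=4, v≡9 (mod 11); (9|11)=+1, (9|11)=+1; sign (−1)^0·+1^4·+1^6 = +1.
(a,b)_3: α=-4, u≡1; β=-4, v≡2 (mod 3); (1|3)=+1, (2|3)=-1; sign (−1)^0·+1^-4·-1^-4 = +1.
(a,b)_7: α=-3, u≡5; β=-1, v≡6 (mod 7); (5|7)=-1, (6|7)=-1; sign (−1)^1·-1^-1·-1^-3 = -1.
(a,b)_∞: sgn(91)=+, sgn(-1729)=−, so +1.
(a,b)_2: α=-24, β=-12; u≡3, v≡7 (mod 8); ε(u)ε(v)=1·1, αω(v)=-24·0, βω(u)=-12·1; sum ≡ 1  ⇒  -1.
|Ram(91, -1729)| = 4, even; anisotropic at {2, 7, 13, 19}.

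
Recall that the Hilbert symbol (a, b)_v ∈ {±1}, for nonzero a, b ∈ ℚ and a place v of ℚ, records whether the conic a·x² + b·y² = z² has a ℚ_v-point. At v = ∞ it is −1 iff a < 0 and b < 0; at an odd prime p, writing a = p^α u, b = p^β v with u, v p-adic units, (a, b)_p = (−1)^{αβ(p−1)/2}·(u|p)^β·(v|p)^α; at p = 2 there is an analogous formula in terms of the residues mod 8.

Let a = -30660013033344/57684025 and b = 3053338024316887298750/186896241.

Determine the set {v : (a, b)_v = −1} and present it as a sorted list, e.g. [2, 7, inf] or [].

(a, b) ≡ (-46, 782) mod (ℚ^×)²; places V = {2, 3, 5, 7, 11, 17, 23, 29, 31, 47, ∞}.
(a,b)_∞: sgn(-46)=−, sgn(782)=+, so +1.
(a,b)_23: α=3, u≡20; β=5, v≡15 (mod 23); (20|23)=-1, (15|23)=-1; sign (−1)^1·-1^5·-1^3 = -1.
(a,b)_7: α=-4, u≡5; β=-4, v≡3 (mod 7); (5|7)=-1, (3|7)=-1; sign (−1)^0·-1^-4·-1^-4 = +1.
(a,b)_47: α=0, u≡16; β=2, v≡10 (mod 47); (16|47)=+1, (10|47)=-1; sign (−1)^0·+1^2·-1^0 = +1.
(a,b)_3: α=4, u≡2; β=-4, v≡2 (mod 3); (2|3)=-1, (2|3)=-1; sign (−1)^0·-1^-4·-1^4 = +1.
(a,b)_17: α=2, u≡12; β=5, v≡3 (mod 17); (12|17)=-1, (3|17)=-1; sign (−1)^0·-1^5·-1^2 = -1.
(a,b)_11: α=0, u≡3; β=2, v≡9 (mod 11); (3|11)=+1, (9|11)=+1; sign (−1)^0·+1^2·+1^0 = +1.
(a,b)_2: α=7, β=1; u≡1, v≡7 (mod 8); ε(u)ε(v)=0·1, αω(v)=7·0, βω(u)=1·0; sum ≡ 0  ⇒  +1.
(a,b)_31: α=-2, u≡7; β=-2, v≡16 (mod 31); (7|31)=+1, (16|31)=+1; sign (−1)^0·+1^-2·+1^-2 = +1.
(a,b)_29: α=2, u≡17; β=0, v≡25 (mod 29); (17|29)=-1, (25|29)=+1; sign (−1)^0·-1^0·+1^2 = +1.
(a,b)_5: α=-2, u≡1; β=4, v≡3 (mod 5); (1|5)=+1, (3|5)=-1; sign (−1)^0·+1^4·-1^-2 = +1.
Ram(-46, 782) = {17, 23}; no ℚ_17-point on the conic.

[17, 23]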